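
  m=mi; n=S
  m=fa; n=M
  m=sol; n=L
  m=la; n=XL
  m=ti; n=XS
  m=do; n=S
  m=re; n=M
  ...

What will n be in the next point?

N — repeats S → M → L → XL → XS: S, M, L, XL, XS, S, M → L.

L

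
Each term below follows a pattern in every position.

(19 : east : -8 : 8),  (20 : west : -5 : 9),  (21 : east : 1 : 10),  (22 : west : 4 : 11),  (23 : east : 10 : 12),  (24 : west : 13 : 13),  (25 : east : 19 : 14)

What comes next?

(26 : west : 22 : 15)

First part goes 19, 20, 21, 22, 23, 24, 25 → 26 (+1 each step).
Direction: east, west, east, west, east, west, east → west (alternates east ↔ west).
Third part: alternating steps +3, +6, +3, +6, …, so -8, -5, 1, 4, 10, 13, 19 → 22.
Fourth part — always 11 less than the first part: 8, 9, 10, 11, 12, 13, 14 → 15.
Putting it together: (26 : west : 22 : 15).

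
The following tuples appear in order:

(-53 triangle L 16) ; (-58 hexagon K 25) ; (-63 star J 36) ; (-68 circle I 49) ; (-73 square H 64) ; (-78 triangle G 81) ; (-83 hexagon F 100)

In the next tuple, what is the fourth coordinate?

121

Fourth coordinate: 16, 25, 36, 49, 64, 81, 100 → 121 (perfect squares: 4², 5², 6², …).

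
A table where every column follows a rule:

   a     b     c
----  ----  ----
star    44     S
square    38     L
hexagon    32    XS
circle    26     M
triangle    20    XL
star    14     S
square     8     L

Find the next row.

For the column a, repeats star → square → hexagon → circle → triangle: star, square, hexagon, circle, triangle, star, square → hexagon.
Column b — −6 each step: 44, 38, 32, 26, 20, 14, 8 → 2.
Column c — repeats S → L → XS → M → XL: S, L, XS, M, XL, S, L → XS.
So the next row is hexagon  2  XS.

hexagon  2  XS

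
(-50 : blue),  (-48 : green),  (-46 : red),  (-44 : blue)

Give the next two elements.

(-42 : green), (-40 : red)

First component goes -50, -48, -46, -44 → -42 → -40 (+2 each step).
Colour: repeats blue → green → red, so blue, green, red, blue → green → red.
Putting the parts together: (-42 : green) and then (-40 : red).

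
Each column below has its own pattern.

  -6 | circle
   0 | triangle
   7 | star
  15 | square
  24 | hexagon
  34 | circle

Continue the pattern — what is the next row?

First component: differences are 6, 7, 8, … (increasing by 1 each time), so -6, 0, 7, 15, 24, 34 → 45.
Shape: circle, triangle, star, square, hexagon, circle → triangle (repeats circle → triangle → star → square → hexagon).
Combining the parts gives 45  triangle.

45  triangle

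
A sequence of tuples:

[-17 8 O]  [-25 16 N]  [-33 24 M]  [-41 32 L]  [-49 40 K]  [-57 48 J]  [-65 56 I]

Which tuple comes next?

For the first coordinate, −8 each step: -17, -25, -33, -41, -49, -57, -65 → -73.
Second coordinate: together with the first coordinate always sums to -9, so 8, 16, 24, 32, 40, 48, 56 → 64.
Letter — letters move back 1 place in the alphabet: O, N, M, L, K, J, I → H.
Combining the parts gives [-73 64 H].

[-73 64 H]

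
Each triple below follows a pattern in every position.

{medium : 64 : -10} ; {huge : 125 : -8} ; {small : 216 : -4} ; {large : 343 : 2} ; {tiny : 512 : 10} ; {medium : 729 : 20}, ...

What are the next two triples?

For the size, repeats medium → huge → small → large → tiny: medium, huge, small, large, tiny, medium → huge → small.
Second coordinate: perfect cubes: 4³, 5³, 6³, …; 64, 125, 216, 343, 512, 729 → 1000 → 1331.
Third coordinate goes -10, -8, -4, 2, 10, 20 → 32 → 46 (differences are 2, 4, 6, … (increasing by 2 each time)).
So the next two triples are {huge : 1000 : 32} and {small : 1331 : 46}.

{huge : 1000 : 32}, {small : 1331 : 46}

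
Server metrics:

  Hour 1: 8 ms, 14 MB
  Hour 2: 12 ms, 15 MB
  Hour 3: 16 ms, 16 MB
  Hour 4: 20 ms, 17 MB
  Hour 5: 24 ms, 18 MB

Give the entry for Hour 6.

28 ms, 19 MB

Ms — +4 each step: 8, 12, 16, 20, 24 → 28.
MB goes 14, 15, 16, 17, 18 → 19 (+1 each step).
So the next line is 28 ms, 19 MB.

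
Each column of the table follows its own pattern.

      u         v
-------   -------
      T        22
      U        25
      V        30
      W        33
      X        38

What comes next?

Y  41

For the column u, letters move forward 1 place in the alphabet: T, U, V, W, X → Y.
Column v: alternating steps +3, +5, +3, +5, …, so 22, 25, 30, 33, 38 → 41.
Combining the parts gives Y  41.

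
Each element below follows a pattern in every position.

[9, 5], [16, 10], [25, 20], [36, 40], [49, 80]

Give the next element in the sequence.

[64, 160]

First slot: perfect squares: 3², 4², 5², …, so 9, 16, 25, 36, 49 → 64.
Second slot: ×2 each step; 5, 10, 20, 40, 80 → 160.
Combining the parts gives [64, 160].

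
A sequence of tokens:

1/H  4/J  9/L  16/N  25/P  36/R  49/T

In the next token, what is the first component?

64

First component: 1, 4, 9, 16, 25, 36, 49 → 64 (perfect squares: 1², 2², 3², …).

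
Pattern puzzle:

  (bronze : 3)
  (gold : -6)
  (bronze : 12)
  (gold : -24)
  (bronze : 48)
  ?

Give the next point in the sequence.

Rank — alternates bronze ↔ gold: bronze, gold, bronze, gold, bronze → gold.
For the second component, ×(-2) each step: 3, -6, 12, -24, 48 → -96.
Putting it together: (gold : -96).

(gold : -96)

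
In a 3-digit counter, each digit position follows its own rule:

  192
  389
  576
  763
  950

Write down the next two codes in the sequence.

147, 334

For the first digit, +2 each step, mod 10: 1, 3, 5, 7, 9 → 1 → 3.
Second digit — −1 each step, mod 10: 9, 8, 7, 6, 5 → 4 → 3.
Third digit: −3 each step, mod 10, so 2, 9, 6, 3, 0 → 7 → 4.
Putting the parts together: 147 and then 334.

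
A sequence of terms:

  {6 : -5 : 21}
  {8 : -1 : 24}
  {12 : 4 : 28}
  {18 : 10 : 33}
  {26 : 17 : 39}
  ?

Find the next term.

{36 : 25 : 46}

First component: differences are 2, 4, 6, … (increasing by 2 each time), so 6, 8, 12, 18, 26 → 36.
Second component: -5, -1, 4, 10, 17 → 25 (differences are 4, 5, 6, … (increasing by 1 each time)).
For the third component, differences are 3, 4, 5, … (increasing by 1 each time): 21, 24, 28, 33, 39 → 46.
Combining the parts gives {36 : 25 : 46}.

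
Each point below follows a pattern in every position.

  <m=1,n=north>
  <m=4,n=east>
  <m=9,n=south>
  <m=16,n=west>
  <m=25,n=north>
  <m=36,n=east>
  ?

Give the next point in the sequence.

<m=49,n=south>

M: perfect squares: 1², 2², 3², …; 1, 4, 9, 16, 25, 36 → 49.
N: repeats north → east → south → west; north, east, south, west, north, east → south.
Combining the parts gives <m=49,n=south>.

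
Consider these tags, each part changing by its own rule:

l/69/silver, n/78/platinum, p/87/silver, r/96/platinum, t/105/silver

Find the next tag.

Letter: letters move forward 2 places in the alphabet; l, n, p, r, t → v.
Second component — +9 each step: 69, 78, 87, 96, 105 → 114.
Metal — alternates silver ↔ platinum: silver, platinum, silver, platinum, silver → platinum.
Combining the parts gives v/114/platinum.

v/114/platinum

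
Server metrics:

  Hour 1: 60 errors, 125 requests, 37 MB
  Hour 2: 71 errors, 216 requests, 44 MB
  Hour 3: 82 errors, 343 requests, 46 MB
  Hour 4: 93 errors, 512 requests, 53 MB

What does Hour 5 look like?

Errors — +11 each step: 60, 71, 82, 93 → 104.
Requests: perfect cubes: 5³, 6³, 7³, …; 125, 216, 343, 512 → 729.
For the MB, alternating steps +7, +2, +7, +2, …: 37, 44, 46, 53 → 55.
Putting it together: 104 errors, 729 requests, 55 MB.

104 errors, 729 requests, 55 MB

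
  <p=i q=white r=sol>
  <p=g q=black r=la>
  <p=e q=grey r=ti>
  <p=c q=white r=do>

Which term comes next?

<p=a q=black r=re>

P goes i, g, e, c → a (letters move back 2 places in the alphabet).
Q: white, black, grey, white → black (repeats white → black → grey).
For the r, runs through the solfège scale do→ti: sol, la, ti, do → re.
So the next term is <p=a q=black r=re>.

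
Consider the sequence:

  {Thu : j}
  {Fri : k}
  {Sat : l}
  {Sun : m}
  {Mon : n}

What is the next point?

{Tue : o}

Day: runs through the weekdays Mon→Sun; Thu, Fri, Sat, Sun, Mon → Tue.
Letter — letters move forward 1 place in the alphabet: j, k, l, m, n → o.
Putting it together: {Tue : o}.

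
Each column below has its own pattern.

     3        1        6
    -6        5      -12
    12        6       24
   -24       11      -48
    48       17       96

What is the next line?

First component: ×(-2) each step; 3, -6, 12, -24, 48 → -96.
Second component — each term is the sum of the two before it: 1, 5, 6, 11, 17 → 28.
Third component: always 2 × the first component; 6, -12, 24, -48, 96 → -192.
Putting it together: -96  28  -192.

-96  28  -192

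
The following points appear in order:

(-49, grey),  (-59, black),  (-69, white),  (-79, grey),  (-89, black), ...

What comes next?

First slot: −10 each step, so -49, -59, -69, -79, -89 → -99.
Shade — repeats grey → black → white: grey, black, white, grey, black → white.
So the next point is (-99, white).

(-99, white)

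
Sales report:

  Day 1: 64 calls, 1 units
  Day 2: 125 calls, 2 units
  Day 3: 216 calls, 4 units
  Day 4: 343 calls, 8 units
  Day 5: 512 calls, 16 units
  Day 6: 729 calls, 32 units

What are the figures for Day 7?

1000 calls, 64 units

Calls: 64, 125, 216, 343, 512, 729 → 1000 (perfect cubes: 4³, 5³, 6³, …).
Units: ×2 each step; 1, 2, 4, 8, 16, 32 → 64.
Combining the parts gives 1000 calls, 64 units.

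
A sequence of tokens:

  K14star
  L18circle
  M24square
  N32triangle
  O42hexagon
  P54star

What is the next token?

Letter: letters move forward 1 place in the alphabet; K, L, M, N, O, P → Q.
For the second component, differences are 4, 6, 8, … (increasing by 2 each time): 14, 18, 24, 32, 42, 54 → 68.
Shape: repeats star → circle → square → triangle → hexagon, so star, circle, square, triangle, hexagon, star → circle.
Combining the parts gives Q68circle.

Q68circle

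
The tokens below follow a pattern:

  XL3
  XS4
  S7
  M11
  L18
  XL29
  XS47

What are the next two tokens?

S76, M123

Size: repeats XL → XS → S → M → L, so XL, XS, S, M, L, XL, XS → S → M.
For the second component, each term is the sum of the two before it: 3, 4, 7, 11, 18, 29, 47 → 76 → 123.
Putting the parts together: S76 and then M123.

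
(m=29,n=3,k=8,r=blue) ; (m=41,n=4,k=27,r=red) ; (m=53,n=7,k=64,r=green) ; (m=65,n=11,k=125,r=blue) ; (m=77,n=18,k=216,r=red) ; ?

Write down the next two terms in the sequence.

(m=89,n=29,k=343,r=green), (m=101,n=47,k=512,r=blue)

M: +12 each step, so 29, 41, 53, 65, 77 → 89 → 101.
N: each term is the sum of the two before it; 3, 4, 7, 11, 18 → 29 → 47.
K: 8, 27, 64, 125, 216 → 343 → 512 (perfect cubes: 2³, 3³, 4³, …).
R: blue, red, green, blue, red → green → blue (repeats blue → red → green).
Putting the parts together: (m=89,n=29,k=343,r=green) and then (m=101,n=47,k=512,r=blue).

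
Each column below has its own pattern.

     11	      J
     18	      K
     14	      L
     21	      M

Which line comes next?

17  N

First component: alternating steps +7, −4, +7, −4, …, so 11, 18, 14, 21 → 17.
Letter: letters move forward 1 place in the alphabet; J, K, L, M → N.
Putting it together: 17  N.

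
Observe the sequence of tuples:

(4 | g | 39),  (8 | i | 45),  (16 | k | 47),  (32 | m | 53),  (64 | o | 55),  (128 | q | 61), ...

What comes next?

First entry: 4, 8, 16, 32, 64, 128 → 256 (×2 each step).
Letter: letters move forward 2 places in the alphabet, so g, i, k, m, o, q → s.
Third entry goes 39, 45, 47, 53, 55, 61 → 63 (alternating steps +6, +2, +6, +2, …).
Combining the parts gives (256 | s | 63).

(256 | s | 63)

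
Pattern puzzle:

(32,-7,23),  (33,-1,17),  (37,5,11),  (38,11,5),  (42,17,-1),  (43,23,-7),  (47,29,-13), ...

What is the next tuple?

(48,35,-19)

First value: alternating steps +1, +4, +1, +4, …; 32, 33, 37, 38, 42, 43, 47 → 48.
Second value: +6 each step; -7, -1, 5, 11, 17, 23, 29 → 35.
Third value goes 23, 17, 11, 5, -1, -7, -13 → -19 (together with the second value always sums to 16).
So the next tuple is (48,35,-19).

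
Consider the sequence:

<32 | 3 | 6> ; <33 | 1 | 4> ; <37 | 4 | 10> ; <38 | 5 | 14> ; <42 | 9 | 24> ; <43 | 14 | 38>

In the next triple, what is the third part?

Third part goes 6, 4, 10, 14, 24, 38 → 62 (each term is the sum of the two before it).

62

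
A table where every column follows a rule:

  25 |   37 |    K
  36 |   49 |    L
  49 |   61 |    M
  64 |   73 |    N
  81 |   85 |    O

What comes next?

100  97  P

First component: 25, 36, 49, 64, 81 → 100 (perfect squares: 5², 6², 7², …).
Second component — +12 each step: 37, 49, 61, 73, 85 → 97.
Letter: K, L, M, N, O → P (letters move forward 1 place in the alphabet).
Combining the parts gives 100  97  P.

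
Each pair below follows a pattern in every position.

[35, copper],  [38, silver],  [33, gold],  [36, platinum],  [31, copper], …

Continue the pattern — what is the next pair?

[34, silver]

First slot goes 35, 38, 33, 36, 31 → 34 (alternating steps +3, −5, +3, −5, …).
Metal: repeats copper → silver → gold → platinum; copper, silver, gold, platinum, copper → silver.
Combining the parts gives [34, silver].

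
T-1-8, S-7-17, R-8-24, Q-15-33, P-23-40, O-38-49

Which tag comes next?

N-61-56

Letter: letters move back 1 place in the alphabet; T, S, R, Q, P, O → N.
Second component: 1, 7, 8, 15, 23, 38 → 61 (each term is the sum of the two before it).
For the third component, alternating steps +9, +7, +9, +7, …: 8, 17, 24, 33, 40, 49 → 56.
So the next tag is N-61-56.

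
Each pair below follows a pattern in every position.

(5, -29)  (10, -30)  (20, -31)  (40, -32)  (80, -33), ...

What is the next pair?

(160, -34)

First value: 5, 10, 20, 40, 80 → 160 (×2 each step).
Second value goes -29, -30, -31, -32, -33 → -34 (−1 each step).
Combining the parts gives (160, -34).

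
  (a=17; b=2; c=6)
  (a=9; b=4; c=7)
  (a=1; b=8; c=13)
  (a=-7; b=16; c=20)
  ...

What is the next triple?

(a=-15; b=32; c=33)

A: −8 each step, so 17, 9, 1, -7 → -15.
B — ×2 each step: 2, 4, 8, 16 → 32.
C — each term is the sum of the two before it: 6, 7, 13, 20 → 33.
Putting it together: (a=-15; b=32; c=33).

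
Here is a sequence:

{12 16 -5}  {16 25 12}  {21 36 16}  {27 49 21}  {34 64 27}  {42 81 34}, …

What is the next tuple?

First entry: differences are 4, 5, 6, … (increasing by 1 each time), so 12, 16, 21, 27, 34, 42 → 51.
For the second entry, perfect squares: 4², 5², 6², …: 16, 25, 36, 49, 64, 81 → 100.
Third entry goes -5, 12, 16, 21, 27, 34 → 42 (always the previous value of the first entry).
Putting it together: {51 100 42}.

{51 100 42}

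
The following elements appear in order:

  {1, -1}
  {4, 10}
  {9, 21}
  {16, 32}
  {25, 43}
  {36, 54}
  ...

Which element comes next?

{49, 65}

First entry: 1, 4, 9, 16, 25, 36 → 49 (perfect squares: 1², 2², 3², …).
Second entry — +11 each step: -1, 10, 21, 32, 43, 54 → 65.
So the next element is {49, 65}.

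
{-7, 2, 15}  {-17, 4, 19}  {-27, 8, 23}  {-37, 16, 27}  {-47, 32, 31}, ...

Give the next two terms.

For the first value, −10 each step: -7, -17, -27, -37, -47 → -57 → -67.
Second value: ×2 each step, so 2, 4, 8, 16, 32 → 64 → 128.
For the third value, +4 each step: 15, 19, 23, 27, 31 → 35 → 39.
Putting the parts together: {-57, 64, 35} and then {-67, 128, 39}.

{-57, 64, 35}, {-67, 128, 39}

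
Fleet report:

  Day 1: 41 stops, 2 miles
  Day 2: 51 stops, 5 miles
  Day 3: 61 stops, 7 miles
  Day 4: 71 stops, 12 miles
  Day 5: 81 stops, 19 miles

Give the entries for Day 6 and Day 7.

Stops: +10 each step; 41, 51, 61, 71, 81 → 91 → 101.
Miles: each term is the sum of the two before it, so 2, 5, 7, 12, 19 → 31 → 50.
Putting the parts together: 91 stops, 31 miles and then 101 stops, 50 miles.

91 stops, 31 miles; 101 stops, 50 miles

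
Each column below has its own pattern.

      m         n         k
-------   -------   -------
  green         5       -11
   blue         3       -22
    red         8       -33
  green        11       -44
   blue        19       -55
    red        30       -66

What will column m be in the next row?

Column m — repeats green → blue → red: green, blue, red, green, blue, red → green.
Column n: 5, 3, 8, 11, 19, 30 → 49 (each term is the sum of the two before it).
Column k: −11 each step, so -11, -22, -33, -44, -55, -66 → -77.

green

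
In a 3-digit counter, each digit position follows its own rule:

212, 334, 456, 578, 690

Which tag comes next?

712

First digit: +1 each step, mod 10; 2, 3, 4, 5, 6 → 7.
Second digit goes 1, 3, 5, 7, 9 → 1 (+2 each step, mod 10).
Third digit: 2, 4, 6, 8, 0 → 2 (+2 each step, mod 10).
So the next tag is 712.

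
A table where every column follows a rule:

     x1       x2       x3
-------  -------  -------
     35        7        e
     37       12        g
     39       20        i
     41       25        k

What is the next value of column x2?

Column x1: +2 each step; 35, 37, 39, 41 → 43.
Column x2: alternating steps +5, +8, +5, +8, …; 7, 12, 20, 25 → 33.
Column x3: letters move forward 2 places in the alphabet; e, g, i, k → m.

33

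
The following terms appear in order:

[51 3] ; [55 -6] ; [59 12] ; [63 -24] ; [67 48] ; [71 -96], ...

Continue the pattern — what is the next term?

[75 192]

First value — +4 each step: 51, 55, 59, 63, 67, 71 → 75.
For the second value, ×(-2) each step: 3, -6, 12, -24, 48, -96 → 192.
Combining the parts gives [75 192].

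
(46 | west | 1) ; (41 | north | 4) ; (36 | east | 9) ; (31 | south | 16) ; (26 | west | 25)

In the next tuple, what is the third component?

First component: −5 each step; 46, 41, 36, 31, 26 → 21.
Direction — repeats west → north → east → south: west, north, east, south, west → north.
For the third component, perfect squares: 1², 2², 3², …: 1, 4, 9, 16, 25 → 36.

36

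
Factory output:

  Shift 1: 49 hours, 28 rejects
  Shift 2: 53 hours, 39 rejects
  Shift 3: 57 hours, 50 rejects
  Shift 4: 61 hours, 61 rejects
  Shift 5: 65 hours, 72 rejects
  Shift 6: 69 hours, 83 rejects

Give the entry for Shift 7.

Hours: +4 each step; 49, 53, 57, 61, 65, 69 → 73.
Rejects — +11 each step: 28, 39, 50, 61, 72, 83 → 94.
Combining the parts gives 73 hours, 94 rejects.

73 hours, 94 rejects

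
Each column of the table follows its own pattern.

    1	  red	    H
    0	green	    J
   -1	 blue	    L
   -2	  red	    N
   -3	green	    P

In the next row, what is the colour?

blue

For the colour, repeats red → green → blue: red, green, blue, red, green → blue.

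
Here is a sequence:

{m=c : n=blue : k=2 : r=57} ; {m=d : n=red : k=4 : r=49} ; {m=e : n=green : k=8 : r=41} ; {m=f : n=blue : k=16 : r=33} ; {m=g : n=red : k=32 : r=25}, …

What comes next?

M: letters move forward 1 place in the alphabet; c, d, e, f, g → h.
N: repeats blue → red → green; blue, red, green, blue, red → green.
K — ×2 each step: 2, 4, 8, 16, 32 → 64.
R: 57, 49, 41, 33, 25 → 17 (−8 each step).
Combining the parts gives {m=h : n=green : k=64 : r=17}.

{m=h : n=green : k=64 : r=17}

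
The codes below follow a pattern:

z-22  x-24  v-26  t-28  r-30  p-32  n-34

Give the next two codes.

l-36 then j-38

Letter: letters move back 2 places in the alphabet; z, x, v, t, r, p, n → l → j.
Second component: 22, 24, 26, 28, 30, 32, 34 → 36 → 38 (+2 each step).
So the next two codes are l-36 and j-38.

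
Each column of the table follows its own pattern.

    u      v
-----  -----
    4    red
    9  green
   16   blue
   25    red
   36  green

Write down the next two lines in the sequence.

49  blue; 64  red

Column u: perfect squares: 2², 3², 4², …, so 4, 9, 16, 25, 36 → 49 → 64.
Column v: repeats red → green → blue, so red, green, blue, red, green → blue → red.
Putting the parts together: 49  blue and then 64  red.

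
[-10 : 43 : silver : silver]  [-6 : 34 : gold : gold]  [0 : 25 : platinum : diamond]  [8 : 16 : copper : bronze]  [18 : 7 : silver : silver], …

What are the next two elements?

[30 : -2 : gold : gold], [44 : -11 : platinum : diamond]

First part: differences are 4, 6, 8, … (increasing by 2 each time), so -10, -6, 0, 8, 18 → 30 → 44.
Second part: −9 each step; 43, 34, 25, 16, 7 → -2 → -11.
Metal: repeats silver → gold → platinum → copper; silver, gold, platinum, copper, silver → gold → platinum.
Rank goes silver, gold, diamond, bronze, silver → gold → diamond (repeats silver → gold → diamond → bronze).
So the next two elements are [30 : -2 : gold : gold] and [44 : -11 : platinum : diamond].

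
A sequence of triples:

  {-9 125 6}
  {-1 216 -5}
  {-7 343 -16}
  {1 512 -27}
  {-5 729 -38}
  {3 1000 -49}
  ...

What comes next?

{-3 1331 -60}

First slot — alternating steps +8, −6, +8, −6, …: -9, -1, -7, 1, -5, 3 → -3.
For the second slot, perfect cubes: 5³, 6³, 7³, …: 125, 216, 343, 512, 729, 1000 → 1331.
For the third slot, −11 each step: 6, -5, -16, -27, -38, -49 → -60.
Putting it together: {-3 1331 -60}.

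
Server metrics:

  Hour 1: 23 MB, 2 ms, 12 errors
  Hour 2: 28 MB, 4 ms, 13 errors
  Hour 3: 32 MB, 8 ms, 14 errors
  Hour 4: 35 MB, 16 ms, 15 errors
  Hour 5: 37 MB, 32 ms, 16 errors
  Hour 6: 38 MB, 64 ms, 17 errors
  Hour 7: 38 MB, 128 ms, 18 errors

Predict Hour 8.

MB: differences are 5, 4, 3, … (decreasing by 1 each time); 23, 28, 32, 35, 37, 38, 38 → 37.
For the ms, ×2 each step: 2, 4, 8, 16, 32, 64, 128 → 256.
Errors: +1 each step, so 12, 13, 14, 15, 16, 17, 18 → 19.
Combining the parts gives 37 MB, 256 ms, 19 errors.

37 MB, 256 ms, 19 errors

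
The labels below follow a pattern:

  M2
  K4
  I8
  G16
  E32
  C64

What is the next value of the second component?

128

Letter goes M, K, I, G, E, C → A (letters move back 2 places in the alphabet).
For the second component, ×2 each step: 2, 4, 8, 16, 32, 64 → 128.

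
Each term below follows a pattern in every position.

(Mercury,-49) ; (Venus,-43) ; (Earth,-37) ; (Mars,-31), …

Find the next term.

Planet: Mercury, Venus, Earth, Mars → Jupiter (runs through the planets Mercury→Neptune).
Second coordinate: +6 each step, so -49, -43, -37, -31 → -25.
Putting it together: (Jupiter,-25).

(Jupiter,-25)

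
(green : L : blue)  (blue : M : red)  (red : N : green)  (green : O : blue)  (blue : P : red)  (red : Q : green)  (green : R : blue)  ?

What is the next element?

(blue : S : red)

First colour: repeats green → blue → red, so green, blue, red, green, blue, red, green → blue.
Letter: L, M, N, O, P, Q, R → S (letters move forward 1 place in the alphabet).
Second colour: repeats blue → red → green; blue, red, green, blue, red, green, blue → red.
So the next element is (blue : S : red).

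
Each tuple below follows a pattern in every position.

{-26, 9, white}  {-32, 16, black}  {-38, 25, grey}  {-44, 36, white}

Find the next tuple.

{-50, 49, black}

First component: -26, -32, -38, -44 → -50 (−6 each step).
For the second component, perfect squares: 3², 4², 5², …: 9, 16, 25, 36 → 49.
Shade: white, black, grey, white → black (repeats white → black → grey).
So the next tuple is {-50, 49, black}.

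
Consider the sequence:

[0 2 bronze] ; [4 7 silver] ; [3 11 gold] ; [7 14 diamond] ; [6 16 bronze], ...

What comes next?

[10 17 silver]

First slot: 0, 4, 3, 7, 6 → 10 (alternating steps +4, −1, +4, −1, …).
Second slot goes 2, 7, 11, 14, 16 → 17 (differences are 5, 4, 3, … (decreasing by 1 each time)).
Rank goes bronze, silver, gold, diamond, bronze → silver (repeats bronze → silver → gold → diamond).
Putting it together: [10 17 silver].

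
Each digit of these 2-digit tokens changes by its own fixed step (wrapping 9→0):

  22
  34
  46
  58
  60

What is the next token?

First digit: 2, 3, 4, 5, 6 → 7 (+1 each step, mod 10).
Second digit: +2 each step, mod 10, so 2, 4, 6, 8, 0 → 2.
So the next token is 72.

72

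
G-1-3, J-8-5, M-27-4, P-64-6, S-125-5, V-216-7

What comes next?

Letter: letters move forward 3 places in the alphabet, so G, J, M, P, S, V → Y.
Second component goes 1, 8, 27, 64, 125, 216 → 343 (perfect cubes: 1³, 2³, 3³, …).
For the third component, alternating steps +2, −1, +2, −1, …: 3, 5, 4, 6, 5, 7 → 6.
Putting it together: Y-343-6.

Y-343-6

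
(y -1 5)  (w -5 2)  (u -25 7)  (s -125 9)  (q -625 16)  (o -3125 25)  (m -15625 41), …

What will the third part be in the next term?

66

For the third part, each term is the sum of the two before it: 5, 2, 7, 9, 16, 25, 41 → 66.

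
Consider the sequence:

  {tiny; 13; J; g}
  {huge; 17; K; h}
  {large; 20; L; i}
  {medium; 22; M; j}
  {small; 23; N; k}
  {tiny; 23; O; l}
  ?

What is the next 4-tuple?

Size goes tiny, huge, large, medium, small, tiny → huge (repeats tiny → huge → large → medium → small).
Second part: differences are 4, 3, 2, … (decreasing by 1 each time), so 13, 17, 20, 22, 23, 23 → 22.
First letter: J, K, L, M, N, O → P (letters move forward 1 place in the alphabet).
Second letter: letters move forward 1 place in the alphabet, so g, h, i, j, k, l → m.
So the next 4-tuple is {huge; 22; P; m}.

{huge; 22; P; m}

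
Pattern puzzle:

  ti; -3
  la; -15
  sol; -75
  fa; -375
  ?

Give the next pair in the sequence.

mi; -1875

Note — runs backward through the solfège scale do→ti: ti, la, sol, fa → mi.
For the second coordinate, ×5 each step: -3, -15, -75, -375 → -1875.
So the next pair is mi; -1875.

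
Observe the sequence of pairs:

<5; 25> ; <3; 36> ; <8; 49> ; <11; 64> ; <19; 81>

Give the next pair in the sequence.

<30; 100>

For the first entry, each term is the sum of the two before it: 5, 3, 8, 11, 19 → 30.
Second entry: 25, 36, 49, 64, 81 → 100 (perfect squares: 5², 6², 7², …).
So the next pair is <30; 100>.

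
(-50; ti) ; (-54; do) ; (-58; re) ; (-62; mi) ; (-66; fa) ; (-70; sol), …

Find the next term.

(-74; la)

First component: -50, -54, -58, -62, -66, -70 → -74 (−4 each step).
For the note, runs through the solfège scale do→ti: ti, do, re, mi, fa, sol → la.
Combining the parts gives (-74; la).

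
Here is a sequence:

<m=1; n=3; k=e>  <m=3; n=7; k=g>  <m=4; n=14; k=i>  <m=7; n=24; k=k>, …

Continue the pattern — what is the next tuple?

M — each term is the sum of the two before it: 1, 3, 4, 7 → 11.
N goes 3, 7, 14, 24 → 37 (differences are 4, 7, 10, … (increasing by 3 each time)).
K: e, g, i, k → m (letters move forward 2 places in the alphabet).
Putting it together: <m=11; n=37; k=m>.

<m=11; n=37; k=m>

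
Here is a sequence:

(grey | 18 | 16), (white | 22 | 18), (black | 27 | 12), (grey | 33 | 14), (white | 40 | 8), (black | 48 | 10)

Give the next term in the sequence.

(grey | 57 | 4)

Shade: grey, white, black, grey, white, black → grey (repeats grey → white → black).
For the second component, differences are 4, 5, 6, … (increasing by 1 each time): 18, 22, 27, 33, 40, 48 → 57.
For the third component, alternating steps +2, −6, +2, −6, …: 16, 18, 12, 14, 8, 10 → 4.
Putting it together: (grey | 57 | 4).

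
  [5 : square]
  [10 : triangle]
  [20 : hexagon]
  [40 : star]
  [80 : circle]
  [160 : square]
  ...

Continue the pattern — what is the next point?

[320 : triangle]

For the first entry, ×2 each step: 5, 10, 20, 40, 80, 160 → 320.
Shape goes square, triangle, hexagon, star, circle, square → triangle (repeats square → triangle → hexagon → star → circle).
So the next point is [320 : triangle].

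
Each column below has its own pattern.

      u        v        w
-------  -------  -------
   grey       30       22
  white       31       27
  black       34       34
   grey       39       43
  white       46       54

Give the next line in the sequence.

black  55  67

Column u: repeats grey → white → black; grey, white, black, grey, white → black.
Column v: differences are 1, 3, 5, … (increasing by 2 each time), so 30, 31, 34, 39, 46 → 55.
Column w: differences are 5, 7, 9, … (increasing by 2 each time); 22, 27, 34, 43, 54 → 67.
Combining the parts gives black  55  67.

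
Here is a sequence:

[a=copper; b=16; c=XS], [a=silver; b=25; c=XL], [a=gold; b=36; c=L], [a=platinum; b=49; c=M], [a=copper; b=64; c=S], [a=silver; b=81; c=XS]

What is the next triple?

[a=gold; b=100; c=XL]

A: repeats copper → silver → gold → platinum, so copper, silver, gold, platinum, copper, silver → gold.
B: 16, 25, 36, 49, 64, 81 → 100 (perfect squares: 4², 5², 6², …).
C: XS, XL, L, M, S, XS → XL (repeats XS → XL → L → M → S).
Putting it together: [a=gold; b=100; c=XL].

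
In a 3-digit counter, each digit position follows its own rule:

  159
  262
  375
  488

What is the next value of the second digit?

9

Second digit goes 5, 6, 7, 8 → 9 (+1 each step, mod 10).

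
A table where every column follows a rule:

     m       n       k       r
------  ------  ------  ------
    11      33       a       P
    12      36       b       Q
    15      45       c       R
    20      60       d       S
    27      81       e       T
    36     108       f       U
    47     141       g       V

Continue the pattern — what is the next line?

60  180  h  W

Column m: differences are 1, 3, 5, … (increasing by 2 each time), so 11, 12, 15, 20, 27, 36, 47 → 60.
For the column n, always 3 × the column m: 33, 36, 45, 60, 81, 108, 141 → 180.
Column k: letters move forward 1 place in the alphabet; a, b, c, d, e, f, g → h.
Column r: P, Q, R, S, T, U, V → W (letters move forward 1 place in the alphabet).
Combining the parts gives 60  180  h  W.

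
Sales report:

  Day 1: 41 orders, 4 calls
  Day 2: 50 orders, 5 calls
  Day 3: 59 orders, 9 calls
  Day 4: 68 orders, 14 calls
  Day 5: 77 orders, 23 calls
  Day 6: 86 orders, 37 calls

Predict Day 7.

95 orders, 60 calls

Orders — +9 each step: 41, 50, 59, 68, 77, 86 → 95.
For the calls, each term is the sum of the two before it: 4, 5, 9, 14, 23, 37 → 60.
So the next row is 95 orders, 60 calls.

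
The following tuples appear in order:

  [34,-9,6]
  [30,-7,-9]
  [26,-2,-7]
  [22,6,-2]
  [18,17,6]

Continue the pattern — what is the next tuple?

First slot: −4 each step, so 34, 30, 26, 22, 18 → 14.
Second slot: differences are 2, 5, 8, … (increasing by 3 each time), so -9, -7, -2, 6, 17 → 31.
Third slot: always the previous value of the second slot, so 6, -9, -7, -2, 6 → 17.
So the next tuple is [14,31,17].

[14,31,17]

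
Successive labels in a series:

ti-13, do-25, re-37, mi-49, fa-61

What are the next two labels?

Note: runs through the solfège scale do→ti, so ti, do, re, mi, fa → sol → la.
Second component — +12 each step: 13, 25, 37, 49, 61 → 73 → 85.
Putting the parts together: sol-73 and then la-85.

sol-73, la-85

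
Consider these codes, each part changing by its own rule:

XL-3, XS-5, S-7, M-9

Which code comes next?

Size — runs through clothing sizes XS→XL: XL, XS, S, M → L.
For the second component, +2 each step: 3, 5, 7, 9 → 11.
So the next code is L-11.

L-11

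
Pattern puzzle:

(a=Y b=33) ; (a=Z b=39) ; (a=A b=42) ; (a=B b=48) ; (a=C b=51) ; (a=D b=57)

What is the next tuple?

(a=E b=60)

A — letters move forward 1 place in the alphabet, wrapping Z→A: Y, Z, A, B, C, D → E.
B: 33, 39, 42, 48, 51, 57 → 60 (alternating steps +6, +3, +6, +3, …).
So the next tuple is (a=E b=60).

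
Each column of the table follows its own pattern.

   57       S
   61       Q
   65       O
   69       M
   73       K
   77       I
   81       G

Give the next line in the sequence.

First component: +4 each step; 57, 61, 65, 69, 73, 77, 81 → 85.
Letter: letters move back 2 places in the alphabet, so S, Q, O, M, K, I, G → E.
So the next line is 85  E.

85  E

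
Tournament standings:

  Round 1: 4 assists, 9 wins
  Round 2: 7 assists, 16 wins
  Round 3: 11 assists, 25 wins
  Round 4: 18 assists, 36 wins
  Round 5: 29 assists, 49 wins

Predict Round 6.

47 assists, 64 wins

For the assists, each term is the sum of the two before it: 4, 7, 11, 18, 29 → 47.
Wins — perfect squares: 3², 4², 5², …: 9, 16, 25, 36, 49 → 64.
Putting it together: 47 assists, 64 wins.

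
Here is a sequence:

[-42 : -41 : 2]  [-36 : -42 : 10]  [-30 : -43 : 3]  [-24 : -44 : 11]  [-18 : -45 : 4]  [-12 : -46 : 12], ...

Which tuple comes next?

First part: +6 each step; -42, -36, -30, -24, -18, -12 → -6.
For the second part, −1 each step: -41, -42, -43, -44, -45, -46 → -47.
Third part: 2, 10, 3, 11, 4, 12 → 5 (alternating steps +8, −7, +8, −7, …).
Combining the parts gives [-6 : -47 : 5].

[-6 : -47 : 5]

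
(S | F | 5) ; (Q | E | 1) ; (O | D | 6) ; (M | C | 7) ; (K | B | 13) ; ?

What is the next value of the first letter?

For the first letter, letters move back 2 places in the alphabet: S, Q, O, M, K → I.

I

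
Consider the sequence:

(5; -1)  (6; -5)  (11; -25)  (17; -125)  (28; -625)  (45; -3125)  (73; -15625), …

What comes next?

First value: each term is the sum of the two before it; 5, 6, 11, 17, 28, 45, 73 → 118.
Second value: -1, -5, -25, -125, -625, -3125, -15625 → -78125 (×5 each step).
So the next point is (118; -78125).

(118; -78125)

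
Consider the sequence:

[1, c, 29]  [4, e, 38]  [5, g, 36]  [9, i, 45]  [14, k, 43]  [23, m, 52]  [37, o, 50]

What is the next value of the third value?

First value: each term is the sum of the two before it, so 1, 4, 5, 9, 14, 23, 37 → 60.
Letter: letters move forward 2 places in the alphabet, so c, e, g, i, k, m, o → q.
Third value — alternating steps +9, −2, +9, −2, …: 29, 38, 36, 45, 43, 52, 50 → 59.

59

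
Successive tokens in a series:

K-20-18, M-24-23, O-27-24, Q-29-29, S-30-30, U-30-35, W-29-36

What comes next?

Y-27-41

For the letter, letters move forward 2 places in the alphabet: K, M, O, Q, S, U, W → Y.
For the second component, differences are 4, 3, 2, … (decreasing by 1 each time): 20, 24, 27, 29, 30, 30, 29 → 27.
Third component: alternating steps +5, +1, +5, +1, …; 18, 23, 24, 29, 30, 35, 36 → 41.
Combining the parts gives Y-27-41.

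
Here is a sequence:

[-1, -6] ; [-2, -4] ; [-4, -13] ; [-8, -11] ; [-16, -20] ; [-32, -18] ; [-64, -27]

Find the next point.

[-128, -25]

First part — ×2 each step: -1, -2, -4, -8, -16, -32, -64 → -128.
For the second part, alternating steps +2, −9, +2, −9, …: -6, -4, -13, -11, -20, -18, -27 → -25.
So the next point is [-128, -25].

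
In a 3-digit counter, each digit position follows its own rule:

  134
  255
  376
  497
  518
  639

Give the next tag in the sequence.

First digit: +1 each step, mod 10; 1, 2, 3, 4, 5, 6 → 7.
Second digit: 3, 5, 7, 9, 1, 3 → 5 (+2 each step, mod 10).
Third digit: 4, 5, 6, 7, 8, 9 → 0 (+1 each step, mod 10).
So the next tag is 750.

750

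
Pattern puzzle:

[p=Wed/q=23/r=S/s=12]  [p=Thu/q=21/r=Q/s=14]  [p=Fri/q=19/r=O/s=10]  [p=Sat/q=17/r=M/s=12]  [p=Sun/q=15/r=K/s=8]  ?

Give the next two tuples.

[p=Mon/q=13/r=I/s=10], [p=Tue/q=11/r=G/s=6]

P: runs through the weekdays Mon→Sun; Wed, Thu, Fri, Sat, Sun → Mon → Tue.
Q goes 23, 21, 19, 17, 15 → 13 → 11 (−2 each step).
R: letters move back 2 places in the alphabet; S, Q, O, M, K → I → G.
S: alternating steps +2, −4, +2, −4, …; 12, 14, 10, 12, 8 → 10 → 6.
Putting the parts together: [p=Mon/q=13/r=I/s=10] and then [p=Tue/q=11/r=G/s=6].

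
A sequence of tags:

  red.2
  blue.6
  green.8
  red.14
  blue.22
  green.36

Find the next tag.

Colour goes red, blue, green, red, blue, green → red (repeats red → blue → green).
Second component goes 2, 6, 8, 14, 22, 36 → 58 (each term is the sum of the two before it).
Putting it together: red.58.

red.58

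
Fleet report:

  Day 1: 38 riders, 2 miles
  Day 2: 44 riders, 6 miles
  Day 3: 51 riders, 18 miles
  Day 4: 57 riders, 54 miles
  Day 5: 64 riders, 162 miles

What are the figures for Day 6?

Riders: alternating steps +6, +7, +6, +7, …; 38, 44, 51, 57, 64 → 70.
For the miles, ×3 each step: 2, 6, 18, 54, 162 → 486.
So the next row is 70 riders, 486 miles.

70 riders, 486 miles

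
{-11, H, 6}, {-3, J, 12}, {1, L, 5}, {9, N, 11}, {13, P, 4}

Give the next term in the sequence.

{21, R, 10}

First slot goes -11, -3, 1, 9, 13 → 21 (alternating steps +8, +4, +8, +4, …).
Letter — letters move forward 2 places in the alphabet: H, J, L, N, P → R.
Third slot: alternating steps +6, −7, +6, −7, …; 6, 12, 5, 11, 4 → 10.
Putting it together: {21, R, 10}.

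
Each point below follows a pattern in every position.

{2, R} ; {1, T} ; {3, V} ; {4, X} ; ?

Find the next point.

For the first component, each term is the sum of the two before it: 2, 1, 3, 4 → 7.
Letter goes R, T, V, X → Z (letters move forward 2 places in the alphabet).
Combining the parts gives {7, Z}.

{7, Z}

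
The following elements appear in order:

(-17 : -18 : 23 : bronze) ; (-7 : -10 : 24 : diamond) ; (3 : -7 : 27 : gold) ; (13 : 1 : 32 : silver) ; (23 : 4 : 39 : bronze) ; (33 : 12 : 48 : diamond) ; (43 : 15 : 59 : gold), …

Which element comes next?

For the first coordinate, +10 each step: -17, -7, 3, 13, 23, 33, 43 → 53.
Second coordinate goes -18, -10, -7, 1, 4, 12, 15 → 23 (alternating steps +8, +3, +8, +3, …).
Third coordinate — differences are 1, 3, 5, … (increasing by 2 each time): 23, 24, 27, 32, 39, 48, 59 → 72.
Rank: repeats bronze → diamond → gold → silver; bronze, diamond, gold, silver, bronze, diamond, gold → silver.
Putting it together: (53 : 23 : 72 : silver).

(53 : 23 : 72 : silver)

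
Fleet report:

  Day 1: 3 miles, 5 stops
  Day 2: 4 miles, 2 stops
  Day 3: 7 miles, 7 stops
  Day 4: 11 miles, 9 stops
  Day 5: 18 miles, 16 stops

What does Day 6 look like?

Miles — each term is the sum of the two before it: 3, 4, 7, 11, 18 → 29.
Stops: each term is the sum of the two before it; 5, 2, 7, 9, 16 → 25.
So the next line is 29 miles, 25 stops.

29 miles, 25 stops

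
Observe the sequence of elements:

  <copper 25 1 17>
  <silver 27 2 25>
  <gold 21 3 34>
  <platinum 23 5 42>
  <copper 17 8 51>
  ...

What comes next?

<silver 19 13 59>

Metal: repeats copper → silver → gold → platinum; copper, silver, gold, platinum, copper → silver.
Second value: alternating steps +2, −6, +2, −6, …, so 25, 27, 21, 23, 17 → 19.
Third value: each term is the sum of the two before it; 1, 2, 3, 5, 8 → 13.
Fourth value: alternating steps +8, +9, +8, +9, …; 17, 25, 34, 42, 51 → 59.
Combining the parts gives <silver 19 13 59>.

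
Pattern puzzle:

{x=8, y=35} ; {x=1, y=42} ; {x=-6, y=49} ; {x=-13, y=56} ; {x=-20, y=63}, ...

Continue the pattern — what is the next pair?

X: −7 each step; 8, 1, -6, -13, -20 → -27.
Y: 35, 42, 49, 56, 63 → 70 (together with the x always sums to 43).
Putting it together: {x=-27, y=70}.

{x=-27, y=70}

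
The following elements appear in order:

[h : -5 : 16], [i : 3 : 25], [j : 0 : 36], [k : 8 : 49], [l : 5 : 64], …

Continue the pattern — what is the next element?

[m : 13 : 81]

Letter goes h, i, j, k, l → m (letters move forward 1 place in the alphabet).
Second entry goes -5, 3, 0, 8, 5 → 13 (alternating steps +8, −3, +8, −3, …).
For the third entry, perfect squares: 4², 5², 6², …: 16, 25, 36, 49, 64 → 81.
Combining the parts gives [m : 13 : 81].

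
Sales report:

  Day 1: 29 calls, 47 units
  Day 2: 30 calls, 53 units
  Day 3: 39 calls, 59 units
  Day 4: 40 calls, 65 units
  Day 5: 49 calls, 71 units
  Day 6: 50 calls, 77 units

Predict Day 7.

59 calls, 83 units

Calls: alternating steps +1, +9, +1, +9, …; 29, 30, 39, 40, 49, 50 → 59.
Units: 47, 53, 59, 65, 71, 77 → 83 (+6 each step).
Putting it together: 59 calls, 83 units.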